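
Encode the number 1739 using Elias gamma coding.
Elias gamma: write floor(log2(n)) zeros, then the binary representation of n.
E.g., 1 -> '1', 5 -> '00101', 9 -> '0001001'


num_bits = floor(log2(1739)) + 1 = 11
leading_zeros = num_bits - 1 = 10
binary(1739) = 11011001011

Elias gamma(1739) = '0000000000' + '11011001011' = 000000000011011001011 (21 bits)


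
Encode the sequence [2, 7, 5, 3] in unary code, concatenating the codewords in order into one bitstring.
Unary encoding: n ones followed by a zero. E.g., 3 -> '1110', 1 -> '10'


Encode each number as n ones followed by a terminating 0:
  2 -> 110 (3 bits)
  7 -> 11111110 (8 bits)
  5 -> 111110 (6 bits)
  3 -> 1110 (4 bits)
Total length = 3 + 8 + 6 + 4 = 21 bits.

Unary([2, 7, 5, 3]) = 110111111101111101110 (21 bits)


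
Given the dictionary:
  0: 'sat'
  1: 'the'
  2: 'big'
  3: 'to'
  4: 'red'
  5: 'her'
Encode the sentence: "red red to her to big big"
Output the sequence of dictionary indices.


Look up each word in the dictionary:
  'red' -> 4
  'red' -> 4
  'to' -> 3
  'her' -> 5
  'to' -> 3
  'big' -> 2
  'big' -> 2

Encoded: [4, 4, 3, 5, 3, 2, 2]


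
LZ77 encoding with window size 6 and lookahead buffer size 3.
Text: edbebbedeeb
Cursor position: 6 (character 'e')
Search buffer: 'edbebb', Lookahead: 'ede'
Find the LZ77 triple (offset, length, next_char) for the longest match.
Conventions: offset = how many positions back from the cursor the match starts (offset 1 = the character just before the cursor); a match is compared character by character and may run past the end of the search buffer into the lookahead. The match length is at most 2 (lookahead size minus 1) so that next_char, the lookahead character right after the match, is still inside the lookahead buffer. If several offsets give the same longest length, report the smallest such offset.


Try each offset into the search buffer:
  offset=1 (pos 5, char 'b'): match length 0
  offset=2 (pos 4, char 'b'): match length 0
  offset=3 (pos 3, char 'e'): match length 1
  offset=4 (pos 2, char 'b'): match length 0
  offset=5 (pos 1, char 'd'): match length 0
  offset=6 (pos 0, char 'e'): match length 2
Longest match has length 2 at offset 6.
next_char = character at position 6 + 2 = 8 -> 'e'

Best match: offset=6, length=2 (matching 'ed' starting at position 0)
LZ77 triple: (6, 2, 'e')


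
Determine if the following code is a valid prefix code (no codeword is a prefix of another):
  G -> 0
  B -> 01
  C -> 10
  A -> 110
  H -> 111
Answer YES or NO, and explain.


Checking each pair (does one codeword prefix another?):
  G='0' vs B='01': prefix -- VIOLATION

NO -- this is NOT a valid prefix code. G (0) is a prefix of B (01).


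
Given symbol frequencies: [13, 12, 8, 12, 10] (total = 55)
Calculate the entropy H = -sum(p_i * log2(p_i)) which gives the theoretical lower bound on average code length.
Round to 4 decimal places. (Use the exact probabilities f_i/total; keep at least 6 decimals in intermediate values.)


Per-symbol terms -p_i * log2(p_i) with p_i = f_i/55:
  p = 13/55 = 0.236364: log2(p) = -2.080920, -p*log2(p) = 0.491854
  p = 12/55 = 0.218182: log2(p) = -2.196397, -p*log2(p) = 0.479214
  p = 8/55 = 0.145455: log2(p) = -2.781360, -p*log2(p) = 0.404561
  p = 12/55 = 0.218182: log2(p) = -2.196397, -p*log2(p) = 0.479214
  p = 10/55 = 0.181818: log2(p) = -2.459432, -p*log2(p) = 0.447169
H = 0.491854 + 0.479214 + 0.404561 + 0.479214 + 0.447169 = 2.302012

H = 2.302 bits/symbol


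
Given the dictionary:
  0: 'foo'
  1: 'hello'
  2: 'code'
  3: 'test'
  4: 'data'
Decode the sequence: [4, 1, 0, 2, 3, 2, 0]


Look up each index in the dictionary:
  4 -> 'data'
  1 -> 'hello'
  0 -> 'foo'
  2 -> 'code'
  3 -> 'test'
  2 -> 'code'
  0 -> 'foo'

Decoded: "data hello foo code test code foo"


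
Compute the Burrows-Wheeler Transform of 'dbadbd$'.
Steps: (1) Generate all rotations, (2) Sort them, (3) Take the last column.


Rotations (sorted):
  0: $dbadbd -> last char: d
  1: adbd$db -> last char: b
  2: badbd$d -> last char: d
  3: bd$dbad -> last char: d
  4: d$dbadb -> last char: b
  5: dbadbd$ -> last char: $
  6: dbd$dba -> last char: a


BWT = dbddb$a


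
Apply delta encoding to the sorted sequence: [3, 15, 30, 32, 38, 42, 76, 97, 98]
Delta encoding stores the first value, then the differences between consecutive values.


First value: 3
Deltas:
  15 - 3 = 12
  30 - 15 = 15
  32 - 30 = 2
  38 - 32 = 6
  42 - 38 = 4
  76 - 42 = 34
  97 - 76 = 21
  98 - 97 = 1


Delta encoded: [3, 12, 15, 2, 6, 4, 34, 21, 1]


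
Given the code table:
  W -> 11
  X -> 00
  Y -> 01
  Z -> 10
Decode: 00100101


Decoding:
00 -> X
10 -> Z
01 -> Y
01 -> Y


Result: XZYY


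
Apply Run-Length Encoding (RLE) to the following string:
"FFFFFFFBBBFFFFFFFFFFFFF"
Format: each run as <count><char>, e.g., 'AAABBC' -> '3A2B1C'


Scanning runs left to right:
  i=0: run of 'F' x 7 -> '7F'
  i=7: run of 'B' x 3 -> '3B'
  i=10: run of 'F' x 13 -> '13F'

RLE = 7F3B13F


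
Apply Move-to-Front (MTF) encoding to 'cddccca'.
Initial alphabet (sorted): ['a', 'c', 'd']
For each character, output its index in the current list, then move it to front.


MTF encoding:
'c': index 1 in ['a', 'c', 'd'] -> ['c', 'a', 'd']
'd': index 2 in ['c', 'a', 'd'] -> ['d', 'c', 'a']
'd': index 0 in ['d', 'c', 'a'] -> ['d', 'c', 'a']
'c': index 1 in ['d', 'c', 'a'] -> ['c', 'd', 'a']
'c': index 0 in ['c', 'd', 'a'] -> ['c', 'd', 'a']
'c': index 0 in ['c', 'd', 'a'] -> ['c', 'd', 'a']
'a': index 2 in ['c', 'd', 'a'] -> ['a', 'c', 'd']


Output: [1, 2, 0, 1, 0, 0, 2]


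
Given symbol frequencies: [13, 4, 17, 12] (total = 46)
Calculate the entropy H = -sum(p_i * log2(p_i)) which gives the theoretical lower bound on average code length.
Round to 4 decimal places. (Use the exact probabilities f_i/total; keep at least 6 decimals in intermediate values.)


Per-symbol terms -p_i * log2(p_i) with p_i = f_i/46:
  p = 13/46 = 0.282609: log2(p) = -1.823122, -p*log2(p) = 0.515230
  p = 4/46 = 0.086957: log2(p) = -3.523562, -p*log2(p) = 0.306397
  p = 17/46 = 0.369565: log2(p) = -1.436099, -p*log2(p) = 0.530732
  p = 12/46 = 0.260870: log2(p) = -1.938599, -p*log2(p) = 0.505722
H = 0.515230 + 0.306397 + 0.530732 + 0.505722 = 1.858081

H = 1.8581 bits/symbol


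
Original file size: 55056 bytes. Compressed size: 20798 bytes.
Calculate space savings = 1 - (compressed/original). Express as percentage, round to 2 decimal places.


ratio = compressed/original = 20798/55056 = 0.377761
savings = 1 - ratio = 1 - 0.377761 = 0.622239
as a percentage: 0.622239 * 100 = 62.22%

Space savings = 1 - 20798/55056 = 62.22%


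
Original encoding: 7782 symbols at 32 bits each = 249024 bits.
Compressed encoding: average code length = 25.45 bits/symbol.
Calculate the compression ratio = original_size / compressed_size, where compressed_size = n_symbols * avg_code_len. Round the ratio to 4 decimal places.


original_size = n_symbols * orig_bits = 7782 * 32 = 249024 bits
compressed_size = n_symbols * avg_code_len = 7782 * 25.45 = 198051.9 bits
ratio = original_size / compressed_size = 249024 / 198051.9 = 1.2574

Compression ratio = 1.2574


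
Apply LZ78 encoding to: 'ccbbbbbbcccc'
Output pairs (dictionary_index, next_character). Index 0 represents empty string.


LZ78 encoding steps:
Dictionary: {0: ''}
Step 1: w='' (idx 0), next='c' -> output (0, 'c'), add 'c' as idx 1
Step 2: w='c' (idx 1), next='b' -> output (1, 'b'), add 'cb' as idx 2
Step 3: w='' (idx 0), next='b' -> output (0, 'b'), add 'b' as idx 3
Step 4: w='b' (idx 3), next='b' -> output (3, 'b'), add 'bb' as idx 4
Step 5: w='bb' (idx 4), next='c' -> output (4, 'c'), add 'bbc' as idx 5
Step 6: w='c' (idx 1), next='c' -> output (1, 'c'), add 'cc' as idx 6
Step 7: w='c' (idx 1), end of input -> output (1, '')


Encoded: [(0, 'c'), (1, 'b'), (0, 'b'), (3, 'b'), (4, 'c'), (1, 'c'), (1, '')]


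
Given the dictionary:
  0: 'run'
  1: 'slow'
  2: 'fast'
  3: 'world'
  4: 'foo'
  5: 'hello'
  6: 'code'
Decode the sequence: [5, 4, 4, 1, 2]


Look up each index in the dictionary:
  5 -> 'hello'
  4 -> 'foo'
  4 -> 'foo'
  1 -> 'slow'
  2 -> 'fast'

Decoded: "hello foo foo slow fast"


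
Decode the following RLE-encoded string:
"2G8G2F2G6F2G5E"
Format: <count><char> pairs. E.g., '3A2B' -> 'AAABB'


Expanding each <count><char> pair:
  2G -> 'GG'
  8G -> 'GGGGGGGG'
  2F -> 'FF'
  2G -> 'GG'
  6F -> 'FFFFFF'
  2G -> 'GG'
  5E -> 'EEEEE'

Decoded = GGGGGGGGGGFFGGFFFFFFGGEEEEE


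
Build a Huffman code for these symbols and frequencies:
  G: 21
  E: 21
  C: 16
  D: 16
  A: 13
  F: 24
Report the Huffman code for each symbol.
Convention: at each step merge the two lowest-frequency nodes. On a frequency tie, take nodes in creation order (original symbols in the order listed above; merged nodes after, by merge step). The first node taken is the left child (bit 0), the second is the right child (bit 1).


Huffman tree construction:
Step 1: Merge A(13) + C(16) = 29
Step 2: Merge D(16) + G(21) = 37
Step 3: Merge E(21) + F(24) = 45
Step 4: Merge (A+C)(29) + (D+G)(37) = 66
Step 5: Merge (E+F)(45) + ((A+C)+(D+G))(66) = 111
Read each symbol's code off the tree from the root (left child = 0, right child = 1).

Codes:
  G: 111 (length 3)
  E: 00 (length 2)
  C: 101 (length 3)
  D: 110 (length 3)
  A: 100 (length 3)
  F: 01 (length 2)
Average code length: 288/111 = 2.5946 bits/symbol


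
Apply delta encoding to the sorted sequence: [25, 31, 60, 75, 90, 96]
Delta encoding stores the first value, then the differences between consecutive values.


First value: 25
Deltas:
  31 - 25 = 6
  60 - 31 = 29
  75 - 60 = 15
  90 - 75 = 15
  96 - 90 = 6


Delta encoded: [25, 6, 29, 15, 15, 6]


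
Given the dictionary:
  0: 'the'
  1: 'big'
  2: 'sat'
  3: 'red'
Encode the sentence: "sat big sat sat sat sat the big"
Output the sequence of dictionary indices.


Look up each word in the dictionary:
  'sat' -> 2
  'big' -> 1
  'sat' -> 2
  'sat' -> 2
  'sat' -> 2
  'sat' -> 2
  'the' -> 0
  'big' -> 1

Encoded: [2, 1, 2, 2, 2, 2, 0, 1]


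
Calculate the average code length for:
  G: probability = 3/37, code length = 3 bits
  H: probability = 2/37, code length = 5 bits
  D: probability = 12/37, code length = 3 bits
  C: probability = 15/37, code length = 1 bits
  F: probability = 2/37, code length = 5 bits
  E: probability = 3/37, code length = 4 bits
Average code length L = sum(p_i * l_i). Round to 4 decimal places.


Weighted contributions p_i * l_i:
  G: (3/37) * 3 = 9/37
  H: (2/37) * 5 = 10/37
  D: (12/37) * 3 = 36/37
  C: (15/37) * 1 = 15/37
  F: (2/37) * 5 = 10/37
  E: (3/37) * 4 = 12/37
Sum = (9 + 10 + 36 + 15 + 10 + 12)/37 = 92/37

L = 92/37 = 2.4865 bits/symbol


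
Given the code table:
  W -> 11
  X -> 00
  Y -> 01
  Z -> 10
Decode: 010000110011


Decoding:
01 -> Y
00 -> X
00 -> X
11 -> W
00 -> X
11 -> W


Result: YXXWXW


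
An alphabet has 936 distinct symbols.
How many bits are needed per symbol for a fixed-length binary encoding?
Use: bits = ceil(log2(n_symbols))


log2(936) = 9.8704
Bracket: 2^9 = 512 < 936 <= 2^10 = 1024
So ceil(log2(936)) = 10

bits = ceil(log2(936)) = ceil(9.8704) = 10 bits


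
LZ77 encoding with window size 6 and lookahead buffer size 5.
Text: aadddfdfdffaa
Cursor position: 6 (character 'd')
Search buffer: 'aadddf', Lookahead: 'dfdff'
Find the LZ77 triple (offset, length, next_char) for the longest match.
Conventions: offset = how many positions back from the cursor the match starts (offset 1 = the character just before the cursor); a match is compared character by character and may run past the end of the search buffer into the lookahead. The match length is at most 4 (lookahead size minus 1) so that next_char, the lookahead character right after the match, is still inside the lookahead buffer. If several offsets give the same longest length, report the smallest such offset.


Try each offset into the search buffer:
  offset=1 (pos 5, char 'f'): match length 0
  offset=2 (pos 4, char 'd'): match length 4
  offset=3 (pos 3, char 'd'): match length 1
  offset=4 (pos 2, char 'd'): match length 1
  offset=5 (pos 1, char 'a'): match length 0
  offset=6 (pos 0, char 'a'): match length 0
Longest match has length 4 at offset 2.
next_char = character at position 6 + 4 = 10 -> 'f'

Best match: offset=2, length=4 (matching 'dfdf' starting at position 4)
LZ77 triple: (2, 4, 'f')


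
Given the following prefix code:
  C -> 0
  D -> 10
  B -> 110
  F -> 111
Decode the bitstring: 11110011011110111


Decoding step by step:
Bits 111 -> F
Bits 10 -> D
Bits 0 -> C
Bits 110 -> B
Bits 111 -> F
Bits 10 -> D
Bits 111 -> F


Decoded message: FDCBFDF


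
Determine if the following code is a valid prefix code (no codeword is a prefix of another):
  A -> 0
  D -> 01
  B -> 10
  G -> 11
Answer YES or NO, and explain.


Checking each pair (does one codeword prefix another?):
  A='0' vs D='01': prefix -- VIOLATION

NO -- this is NOT a valid prefix code. A (0) is a prefix of D (01).


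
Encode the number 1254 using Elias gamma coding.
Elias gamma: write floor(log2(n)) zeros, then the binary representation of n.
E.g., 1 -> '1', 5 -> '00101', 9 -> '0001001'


num_bits = floor(log2(1254)) + 1 = 11
leading_zeros = num_bits - 1 = 10
binary(1254) = 10011100110

Elias gamma(1254) = '0000000000' + '10011100110' = 000000000010011100110 (21 bits)


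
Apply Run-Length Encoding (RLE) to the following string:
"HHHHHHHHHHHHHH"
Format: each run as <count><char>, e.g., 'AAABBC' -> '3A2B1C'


Scanning runs left to right:
  i=0: run of 'H' x 14 -> '14H'

RLE = 14H


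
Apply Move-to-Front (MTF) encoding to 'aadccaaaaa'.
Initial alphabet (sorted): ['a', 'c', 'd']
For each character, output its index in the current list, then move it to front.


MTF encoding:
'a': index 0 in ['a', 'c', 'd'] -> ['a', 'c', 'd']
'a': index 0 in ['a', 'c', 'd'] -> ['a', 'c', 'd']
'd': index 2 in ['a', 'c', 'd'] -> ['d', 'a', 'c']
'c': index 2 in ['d', 'a', 'c'] -> ['c', 'd', 'a']
'c': index 0 in ['c', 'd', 'a'] -> ['c', 'd', 'a']
'a': index 2 in ['c', 'd', 'a'] -> ['a', 'c', 'd']
'a': index 0 in ['a', 'c', 'd'] -> ['a', 'c', 'd']
'a': index 0 in ['a', 'c', 'd'] -> ['a', 'c', 'd']
'a': index 0 in ['a', 'c', 'd'] -> ['a', 'c', 'd']
'a': index 0 in ['a', 'c', 'd'] -> ['a', 'c', 'd']


Output: [0, 0, 2, 2, 0, 2, 0, 0, 0, 0]


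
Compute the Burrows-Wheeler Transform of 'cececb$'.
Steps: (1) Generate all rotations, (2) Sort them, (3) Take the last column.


Rotations (sorted):
  0: $cececb -> last char: b
  1: b$cecec -> last char: c
  2: cb$cece -> last char: e
  3: cecb$ce -> last char: e
  4: cececb$ -> last char: $
  5: ecb$cec -> last char: c
  6: ececb$c -> last char: c


BWT = bcee$cc


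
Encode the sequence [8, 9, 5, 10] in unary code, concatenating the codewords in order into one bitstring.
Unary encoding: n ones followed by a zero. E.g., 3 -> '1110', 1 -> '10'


Encode each number as n ones followed by a terminating 0:
  8 -> 111111110 (9 bits)
  9 -> 1111111110 (10 bits)
  5 -> 111110 (6 bits)
  10 -> 11111111110 (11 bits)
Total length = 9 + 10 + 6 + 11 = 36 bits.

Unary([8, 9, 5, 10]) = 111111110111111111011111011111111110 (36 bits)


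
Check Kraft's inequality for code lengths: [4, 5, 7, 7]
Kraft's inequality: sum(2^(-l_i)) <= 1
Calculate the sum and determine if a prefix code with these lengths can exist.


Sum = 2^(-4) + 2^(-5) + 2^(-7) + 2^(-7)
    = 0.0625 + 0.03125 + 0.0078125 + 0.0078125
    = 14/128 = 0.109375
Since 0.109375 <= 1, Kraft's inequality IS satisfied.
A prefix code with these lengths CAN exist.

Kraft sum = 0.109375. Satisfied.


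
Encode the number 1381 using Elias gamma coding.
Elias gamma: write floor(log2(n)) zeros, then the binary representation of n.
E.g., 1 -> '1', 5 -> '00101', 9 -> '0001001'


num_bits = floor(log2(1381)) + 1 = 11
leading_zeros = num_bits - 1 = 10
binary(1381) = 10101100101

Elias gamma(1381) = '0000000000' + '10101100101' = 000000000010101100101 (21 bits)


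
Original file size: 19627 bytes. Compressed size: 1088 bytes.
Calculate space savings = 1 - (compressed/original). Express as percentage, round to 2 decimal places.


ratio = compressed/original = 1088/19627 = 0.055434
savings = 1 - ratio = 1 - 0.055434 = 0.944566
as a percentage: 0.944566 * 100 = 94.46%

Space savings = 1 - 1088/19627 = 94.46%


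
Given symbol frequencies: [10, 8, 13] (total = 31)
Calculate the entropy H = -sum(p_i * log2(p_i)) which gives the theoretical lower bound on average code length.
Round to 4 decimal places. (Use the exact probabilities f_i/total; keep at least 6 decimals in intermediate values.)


Per-symbol terms -p_i * log2(p_i) with p_i = f_i/31:
  p = 10/31 = 0.322581: log2(p) = -1.632268, -p*log2(p) = 0.526538
  p = 8/31 = 0.258065: log2(p) = -1.954196, -p*log2(p) = 0.504309
  p = 13/31 = 0.419355: log2(p) = -1.253757, -p*log2(p) = 0.525769
H = 0.526538 + 0.504309 + 0.525769 = 1.556616

H = 1.5566 bits/symbol


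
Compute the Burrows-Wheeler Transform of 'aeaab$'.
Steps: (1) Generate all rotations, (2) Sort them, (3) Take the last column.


Rotations (sorted):
  0: $aeaab -> last char: b
  1: aab$ae -> last char: e
  2: ab$aea -> last char: a
  3: aeaab$ -> last char: $
  4: b$aeaa -> last char: a
  5: eaab$a -> last char: a


BWT = bea$aa


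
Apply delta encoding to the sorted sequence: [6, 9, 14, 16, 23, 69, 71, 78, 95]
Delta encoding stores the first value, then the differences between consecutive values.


First value: 6
Deltas:
  9 - 6 = 3
  14 - 9 = 5
  16 - 14 = 2
  23 - 16 = 7
  69 - 23 = 46
  71 - 69 = 2
  78 - 71 = 7
  95 - 78 = 17


Delta encoded: [6, 3, 5, 2, 7, 46, 2, 7, 17]


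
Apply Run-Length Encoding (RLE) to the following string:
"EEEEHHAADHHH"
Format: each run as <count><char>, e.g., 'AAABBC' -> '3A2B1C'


Scanning runs left to right:
  i=0: run of 'E' x 4 -> '4E'
  i=4: run of 'H' x 2 -> '2H'
  i=6: run of 'A' x 2 -> '2A'
  i=8: run of 'D' x 1 -> '1D'
  i=9: run of 'H' x 3 -> '3H'

RLE = 4E2H2A1D3H


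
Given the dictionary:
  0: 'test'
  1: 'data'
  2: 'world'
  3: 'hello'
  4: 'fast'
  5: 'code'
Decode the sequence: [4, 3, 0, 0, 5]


Look up each index in the dictionary:
  4 -> 'fast'
  3 -> 'hello'
  0 -> 'test'
  0 -> 'test'
  5 -> 'code'

Decoded: "fast hello test test code"


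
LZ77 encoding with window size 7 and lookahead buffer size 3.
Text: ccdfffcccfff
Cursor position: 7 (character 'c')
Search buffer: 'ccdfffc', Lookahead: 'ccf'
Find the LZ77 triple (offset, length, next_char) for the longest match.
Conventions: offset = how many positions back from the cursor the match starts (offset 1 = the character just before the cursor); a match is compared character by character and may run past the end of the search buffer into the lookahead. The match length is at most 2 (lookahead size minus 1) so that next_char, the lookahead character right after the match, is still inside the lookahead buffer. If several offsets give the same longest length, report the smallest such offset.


Try each offset into the search buffer:
  offset=1 (pos 6, char 'c'): match length 2
  offset=2 (pos 5, char 'f'): match length 0
  offset=3 (pos 4, char 'f'): match length 0
  offset=4 (pos 3, char 'f'): match length 0
  offset=5 (pos 2, char 'd'): match length 0
  offset=6 (pos 1, char 'c'): match length 1
  offset=7 (pos 0, char 'c'): match length 2
Longest match has length 2, found at offsets 1, 7; take the smallest, offset 1.
next_char = character at position 7 + 2 = 9 -> 'f'

Best match: offset=1, length=2 (matching 'cc' starting at position 6)
LZ77 triple: (1, 2, 'f')


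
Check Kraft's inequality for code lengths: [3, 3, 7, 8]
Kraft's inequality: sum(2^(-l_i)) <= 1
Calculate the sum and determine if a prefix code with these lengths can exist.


Sum = 2^(-3) + 2^(-3) + 2^(-7) + 2^(-8)
    = 0.125 + 0.125 + 0.0078125 + 0.00390625
    = 67/256 = 0.26171875
Since 0.26171875 <= 1, Kraft's inequality IS satisfied.
A prefix code with these lengths CAN exist.

Kraft sum = 0.26171875. Satisfied.


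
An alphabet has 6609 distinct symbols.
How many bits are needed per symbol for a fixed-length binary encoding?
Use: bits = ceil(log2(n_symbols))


log2(6609) = 12.6902
Bracket: 2^12 = 4096 < 6609 <= 2^13 = 8192
So ceil(log2(6609)) = 13

bits = ceil(log2(6609)) = ceil(12.6902) = 13 bits


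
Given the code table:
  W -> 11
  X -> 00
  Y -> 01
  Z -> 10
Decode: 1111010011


Decoding:
11 -> W
11 -> W
01 -> Y
00 -> X
11 -> W


Result: WWYXW


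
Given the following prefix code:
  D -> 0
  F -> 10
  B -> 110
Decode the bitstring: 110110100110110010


Decoding step by step:
Bits 110 -> B
Bits 110 -> B
Bits 10 -> F
Bits 0 -> D
Bits 110 -> B
Bits 110 -> B
Bits 0 -> D
Bits 10 -> F


Decoded message: BBFDBBDF


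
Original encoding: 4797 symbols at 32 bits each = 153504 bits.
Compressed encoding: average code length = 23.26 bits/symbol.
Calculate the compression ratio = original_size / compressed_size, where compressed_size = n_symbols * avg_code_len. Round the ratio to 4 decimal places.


original_size = n_symbols * orig_bits = 4797 * 32 = 153504 bits
compressed_size = n_symbols * avg_code_len = 4797 * 23.26 = 111578.22 bits
ratio = original_size / compressed_size = 153504 / 111578.22 = 1.3758

Compression ratio = 1.3758


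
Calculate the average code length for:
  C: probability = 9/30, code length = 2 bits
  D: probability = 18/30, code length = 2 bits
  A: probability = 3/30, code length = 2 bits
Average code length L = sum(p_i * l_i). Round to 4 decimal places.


Weighted contributions p_i * l_i:
  C: (9/30) * 2 = 18/30
  D: (18/30) * 2 = 36/30
  A: (3/30) * 2 = 6/30
Sum = (18 + 36 + 6)/30 = 60/30

L = 60/30 = 2.0000 bits/symbol


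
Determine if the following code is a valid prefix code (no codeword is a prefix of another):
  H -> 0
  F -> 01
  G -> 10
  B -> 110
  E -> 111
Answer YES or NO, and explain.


Checking each pair (does one codeword prefix another?):
  H='0' vs F='01': prefix -- VIOLATION

NO -- this is NOT a valid prefix code. H (0) is a prefix of F (01).


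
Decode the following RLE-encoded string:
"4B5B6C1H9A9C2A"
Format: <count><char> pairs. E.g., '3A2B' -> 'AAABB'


Expanding each <count><char> pair:
  4B -> 'BBBB'
  5B -> 'BBBBB'
  6C -> 'CCCCCC'
  1H -> 'H'
  9A -> 'AAAAAAAAA'
  9C -> 'CCCCCCCCC'
  2A -> 'AA'

Decoded = BBBBBBBBBCCCCCCHAAAAAAAAACCCCCCCCCAA


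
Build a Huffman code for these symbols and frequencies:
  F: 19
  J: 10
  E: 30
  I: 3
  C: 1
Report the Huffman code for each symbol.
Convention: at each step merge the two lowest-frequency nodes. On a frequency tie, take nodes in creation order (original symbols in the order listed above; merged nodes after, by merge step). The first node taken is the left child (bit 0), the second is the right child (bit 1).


Huffman tree construction:
Step 1: Merge C(1) + I(3) = 4
Step 2: Merge (C+I)(4) + J(10) = 14
Step 3: Merge ((C+I)+J)(14) + F(19) = 33
Step 4: Merge E(30) + (((C+I)+J)+F)(33) = 63
Read each symbol's code off the tree from the root (left child = 0, right child = 1).

Codes:
  F: 11 (length 2)
  J: 101 (length 3)
  E: 0 (length 1)
  I: 1001 (length 4)
  C: 1000 (length 4)
Average code length: 114/63 = 1.8095 bits/symbol


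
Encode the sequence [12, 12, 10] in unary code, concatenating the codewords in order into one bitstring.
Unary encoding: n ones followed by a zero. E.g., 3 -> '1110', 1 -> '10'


Encode each number as n ones followed by a terminating 0:
  12 -> 1111111111110 (13 bits)
  12 -> 1111111111110 (13 bits)
  10 -> 11111111110 (11 bits)
Total length = 13 + 13 + 11 = 37 bits.

Unary([12, 12, 10]) = 1111111111110111111111111011111111110 (37 bits)


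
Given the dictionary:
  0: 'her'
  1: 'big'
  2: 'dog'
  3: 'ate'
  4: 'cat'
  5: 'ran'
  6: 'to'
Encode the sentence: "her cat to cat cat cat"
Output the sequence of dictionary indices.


Look up each word in the dictionary:
  'her' -> 0
  'cat' -> 4
  'to' -> 6
  'cat' -> 4
  'cat' -> 4
  'cat' -> 4

Encoded: [0, 4, 6, 4, 4, 4]


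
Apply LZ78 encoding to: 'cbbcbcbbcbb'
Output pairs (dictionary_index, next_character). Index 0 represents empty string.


LZ78 encoding steps:
Dictionary: {0: ''}
Step 1: w='' (idx 0), next='c' -> output (0, 'c'), add 'c' as idx 1
Step 2: w='' (idx 0), next='b' -> output (0, 'b'), add 'b' as idx 2
Step 3: w='b' (idx 2), next='c' -> output (2, 'c'), add 'bc' as idx 3
Step 4: w='bc' (idx 3), next='b' -> output (3, 'b'), add 'bcb' as idx 4
Step 5: w='bcb' (idx 4), next='b' -> output (4, 'b'), add 'bcbb' as idx 5


Encoded: [(0, 'c'), (0, 'b'), (2, 'c'), (3, 'b'), (4, 'b')]


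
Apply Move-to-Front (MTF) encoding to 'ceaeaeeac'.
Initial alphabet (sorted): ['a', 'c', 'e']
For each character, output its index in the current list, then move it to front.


MTF encoding:
'c': index 1 in ['a', 'c', 'e'] -> ['c', 'a', 'e']
'e': index 2 in ['c', 'a', 'e'] -> ['e', 'c', 'a']
'a': index 2 in ['e', 'c', 'a'] -> ['a', 'e', 'c']
'e': index 1 in ['a', 'e', 'c'] -> ['e', 'a', 'c']
'a': index 1 in ['e', 'a', 'c'] -> ['a', 'e', 'c']
'e': index 1 in ['a', 'e', 'c'] -> ['e', 'a', 'c']
'e': index 0 in ['e', 'a', 'c'] -> ['e', 'a', 'c']
'a': index 1 in ['e', 'a', 'c'] -> ['a', 'e', 'c']
'c': index 2 in ['a', 'e', 'c'] -> ['c', 'a', 'e']


Output: [1, 2, 2, 1, 1, 1, 0, 1, 2]


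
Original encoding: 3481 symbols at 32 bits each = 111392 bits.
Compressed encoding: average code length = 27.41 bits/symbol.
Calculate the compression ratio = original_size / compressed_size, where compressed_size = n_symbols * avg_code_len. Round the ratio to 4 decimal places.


original_size = n_symbols * orig_bits = 3481 * 32 = 111392 bits
compressed_size = n_symbols * avg_code_len = 3481 * 27.41 = 95414.21 bits
ratio = original_size / compressed_size = 111392 / 95414.21 = 1.1675

Compression ratio = 1.1675


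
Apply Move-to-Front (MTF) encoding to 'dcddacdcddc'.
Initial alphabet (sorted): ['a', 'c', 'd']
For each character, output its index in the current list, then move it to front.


MTF encoding:
'd': index 2 in ['a', 'c', 'd'] -> ['d', 'a', 'c']
'c': index 2 in ['d', 'a', 'c'] -> ['c', 'd', 'a']
'd': index 1 in ['c', 'd', 'a'] -> ['d', 'c', 'a']
'd': index 0 in ['d', 'c', 'a'] -> ['d', 'c', 'a']
'a': index 2 in ['d', 'c', 'a'] -> ['a', 'd', 'c']
'c': index 2 in ['a', 'd', 'c'] -> ['c', 'a', 'd']
'd': index 2 in ['c', 'a', 'd'] -> ['d', 'c', 'a']
'c': index 1 in ['d', 'c', 'a'] -> ['c', 'd', 'a']
'd': index 1 in ['c', 'd', 'a'] -> ['d', 'c', 'a']
'd': index 0 in ['d', 'c', 'a'] -> ['d', 'c', 'a']
'c': index 1 in ['d', 'c', 'a'] -> ['c', 'd', 'a']


Output: [2, 2, 1, 0, 2, 2, 2, 1, 1, 0, 1]


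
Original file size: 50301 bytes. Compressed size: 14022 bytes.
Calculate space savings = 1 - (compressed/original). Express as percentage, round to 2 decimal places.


ratio = compressed/original = 14022/50301 = 0.278762
savings = 1 - ratio = 1 - 0.278762 = 0.721238
as a percentage: 0.721238 * 100 = 72.12%

Space savings = 1 - 14022/50301 = 72.12%


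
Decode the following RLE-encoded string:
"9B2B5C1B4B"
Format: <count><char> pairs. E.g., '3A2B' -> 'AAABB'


Expanding each <count><char> pair:
  9B -> 'BBBBBBBBB'
  2B -> 'BB'
  5C -> 'CCCCC'
  1B -> 'B'
  4B -> 'BBBB'

Decoded = BBBBBBBBBBBCCCCCBBBBB


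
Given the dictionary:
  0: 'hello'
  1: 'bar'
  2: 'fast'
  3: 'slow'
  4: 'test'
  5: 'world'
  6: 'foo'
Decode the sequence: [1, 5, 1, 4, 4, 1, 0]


Look up each index in the dictionary:
  1 -> 'bar'
  5 -> 'world'
  1 -> 'bar'
  4 -> 'test'
  4 -> 'test'
  1 -> 'bar'
  0 -> 'hello'

Decoded: "bar world bar test test bar hello"


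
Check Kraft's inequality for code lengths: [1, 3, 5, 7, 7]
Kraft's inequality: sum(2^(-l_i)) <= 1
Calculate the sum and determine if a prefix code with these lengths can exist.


Sum = 2^(-1) + 2^(-3) + 2^(-5) + 2^(-7) + 2^(-7)
    = 0.5 + 0.125 + 0.03125 + 0.0078125 + 0.0078125
    = 86/128 = 0.671875
Since 0.671875 <= 1, Kraft's inequality IS satisfied.
A prefix code with these lengths CAN exist.

Kraft sum = 0.671875. Satisfied.


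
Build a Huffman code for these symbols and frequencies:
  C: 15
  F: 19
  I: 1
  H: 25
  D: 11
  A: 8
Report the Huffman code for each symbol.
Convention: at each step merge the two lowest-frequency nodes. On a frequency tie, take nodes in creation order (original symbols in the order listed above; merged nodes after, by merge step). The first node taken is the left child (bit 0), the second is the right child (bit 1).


Huffman tree construction:
Step 1: Merge I(1) + A(8) = 9
Step 2: Merge (I+A)(9) + D(11) = 20
Step 3: Merge C(15) + F(19) = 34
Step 4: Merge ((I+A)+D)(20) + H(25) = 45
Step 5: Merge (C+F)(34) + (((I+A)+D)+H)(45) = 79
Read each symbol's code off the tree from the root (left child = 0, right child = 1).

Codes:
  C: 00 (length 2)
  F: 01 (length 2)
  I: 1000 (length 4)
  H: 11 (length 2)
  D: 101 (length 3)
  A: 1001 (length 4)
Average code length: 187/79 = 2.3671 bits/symbol


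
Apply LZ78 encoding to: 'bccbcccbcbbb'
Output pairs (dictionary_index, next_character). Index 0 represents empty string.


LZ78 encoding steps:
Dictionary: {0: ''}
Step 1: w='' (idx 0), next='b' -> output (0, 'b'), add 'b' as idx 1
Step 2: w='' (idx 0), next='c' -> output (0, 'c'), add 'c' as idx 2
Step 3: w='c' (idx 2), next='b' -> output (2, 'b'), add 'cb' as idx 3
Step 4: w='c' (idx 2), next='c' -> output (2, 'c'), add 'cc' as idx 4
Step 5: w='cb' (idx 3), next='c' -> output (3, 'c'), add 'cbc' as idx 5
Step 6: w='b' (idx 1), next='b' -> output (1, 'b'), add 'bb' as idx 6
Step 7: w='b' (idx 1), end of input -> output (1, '')


Encoded: [(0, 'b'), (0, 'c'), (2, 'b'), (2, 'c'), (3, 'c'), (1, 'b'), (1, '')]


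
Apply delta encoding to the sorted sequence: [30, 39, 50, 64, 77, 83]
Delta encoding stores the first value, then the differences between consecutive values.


First value: 30
Deltas:
  39 - 30 = 9
  50 - 39 = 11
  64 - 50 = 14
  77 - 64 = 13
  83 - 77 = 6


Delta encoded: [30, 9, 11, 14, 13, 6]


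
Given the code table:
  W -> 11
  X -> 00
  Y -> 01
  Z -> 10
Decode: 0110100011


Decoding:
01 -> Y
10 -> Z
10 -> Z
00 -> X
11 -> W


Result: YZZXW


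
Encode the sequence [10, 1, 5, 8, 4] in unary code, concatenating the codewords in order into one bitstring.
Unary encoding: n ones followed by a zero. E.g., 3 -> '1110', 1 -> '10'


Encode each number as n ones followed by a terminating 0:
  10 -> 11111111110 (11 bits)
  1 -> 10 (2 bits)
  5 -> 111110 (6 bits)
  8 -> 111111110 (9 bits)
  4 -> 11110 (5 bits)
Total length = 11 + 2 + 6 + 9 + 5 = 33 bits.

Unary([10, 1, 5, 8, 4]) = 111111111101011111011111111011110 (33 bits)


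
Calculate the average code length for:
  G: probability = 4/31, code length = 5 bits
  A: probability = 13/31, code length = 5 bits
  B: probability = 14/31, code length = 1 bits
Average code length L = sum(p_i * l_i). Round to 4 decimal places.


Weighted contributions p_i * l_i:
  G: (4/31) * 5 = 20/31
  A: (13/31) * 5 = 65/31
  B: (14/31) * 1 = 14/31
Sum = (20 + 65 + 14)/31 = 99/31

L = 99/31 = 3.1935 bits/symbol


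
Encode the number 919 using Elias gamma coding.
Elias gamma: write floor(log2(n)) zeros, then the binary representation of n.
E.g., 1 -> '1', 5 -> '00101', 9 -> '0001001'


num_bits = floor(log2(919)) + 1 = 10
leading_zeros = num_bits - 1 = 9
binary(919) = 1110010111

Elias gamma(919) = '000000000' + '1110010111' = 0000000001110010111 (19 bits)


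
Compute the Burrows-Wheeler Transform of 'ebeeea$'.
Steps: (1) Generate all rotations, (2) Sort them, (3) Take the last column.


Rotations (sorted):
  0: $ebeeea -> last char: a
  1: a$ebeee -> last char: e
  2: beeea$e -> last char: e
  3: ea$ebee -> last char: e
  4: ebeeea$ -> last char: $
  5: eea$ebe -> last char: e
  6: eeea$eb -> last char: b


BWT = aeee$eb


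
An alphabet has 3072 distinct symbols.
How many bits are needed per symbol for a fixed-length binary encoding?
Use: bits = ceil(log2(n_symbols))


log2(3072) = 11.585
Bracket: 2^11 = 2048 < 3072 <= 2^12 = 4096
So ceil(log2(3072)) = 12

bits = ceil(log2(3072)) = ceil(11.585) = 12 bits


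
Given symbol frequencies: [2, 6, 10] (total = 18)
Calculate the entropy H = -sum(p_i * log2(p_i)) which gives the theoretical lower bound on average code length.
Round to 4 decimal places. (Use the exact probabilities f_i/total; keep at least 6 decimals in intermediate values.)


Per-symbol terms -p_i * log2(p_i) with p_i = f_i/18:
  p = 2/18 = 0.111111: log2(p) = -3.169925, -p*log2(p) = 0.352214
  p = 6/18 = 0.333333: log2(p) = -1.584963, -p*log2(p) = 0.528321
  p = 10/18 = 0.555556: log2(p) = -0.847997, -p*log2(p) = 0.471109
H = 0.352214 + 0.528321 + 0.471109 = 1.351644

H = 1.3516 bits/symbol


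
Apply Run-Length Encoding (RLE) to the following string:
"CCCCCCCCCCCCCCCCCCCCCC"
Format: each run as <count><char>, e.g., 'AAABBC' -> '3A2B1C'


Scanning runs left to right:
  i=0: run of 'C' x 22 -> '22C'

RLE = 22C


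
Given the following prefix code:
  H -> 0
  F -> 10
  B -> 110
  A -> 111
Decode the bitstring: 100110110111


Decoding step by step:
Bits 10 -> F
Bits 0 -> H
Bits 110 -> B
Bits 110 -> B
Bits 111 -> A


Decoded message: FHBBA


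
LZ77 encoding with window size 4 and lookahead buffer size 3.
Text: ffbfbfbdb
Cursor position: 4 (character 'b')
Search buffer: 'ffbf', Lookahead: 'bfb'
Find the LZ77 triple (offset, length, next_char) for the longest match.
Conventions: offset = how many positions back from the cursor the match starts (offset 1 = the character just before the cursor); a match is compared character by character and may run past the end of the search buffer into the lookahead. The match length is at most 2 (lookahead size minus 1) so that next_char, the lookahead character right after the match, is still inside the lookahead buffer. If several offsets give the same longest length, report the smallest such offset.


Try each offset into the search buffer:
  offset=1 (pos 3, char 'f'): match length 0
  offset=2 (pos 2, char 'b'): match length 2
  offset=3 (pos 1, char 'f'): match length 0
  offset=4 (pos 0, char 'f'): match length 0
Longest match has length 2 at offset 2.
next_char = character at position 4 + 2 = 6 -> 'b'

Best match: offset=2, length=2 (matching 'bf' starting at position 2)
LZ77 triple: (2, 2, 'b')


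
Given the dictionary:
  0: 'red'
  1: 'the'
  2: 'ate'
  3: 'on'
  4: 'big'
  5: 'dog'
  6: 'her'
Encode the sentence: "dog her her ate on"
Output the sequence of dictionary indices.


Look up each word in the dictionary:
  'dog' -> 5
  'her' -> 6
  'her' -> 6
  'ate' -> 2
  'on' -> 3

Encoded: [5, 6, 6, 2, 3]


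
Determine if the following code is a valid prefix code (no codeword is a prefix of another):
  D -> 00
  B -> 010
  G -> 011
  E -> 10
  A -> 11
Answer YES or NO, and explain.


Checking each pair (does one codeword prefix another?):
  D='00' vs B='010': no prefix
  D='00' vs G='011': no prefix
  D='00' vs E='10': no prefix
  D='00' vs A='11': no prefix
  B='010' vs D='00': no prefix
  B='010' vs G='011': no prefix
  B='010' vs E='10': no prefix
  B='010' vs A='11': no prefix
  G='011' vs D='00': no prefix
  G='011' vs B='010': no prefix
  G='011' vs E='10': no prefix
  G='011' vs A='11': no prefix
  E='10' vs D='00': no prefix
  E='10' vs B='010': no prefix
  E='10' vs G='011': no prefix
  E='10' vs A='11': no prefix
  A='11' vs D='00': no prefix
  A='11' vs B='010': no prefix
  A='11' vs G='011': no prefix
  A='11' vs E='10': no prefix
No violation found over all pairs.

YES -- this is a valid prefix code. No codeword is a prefix of any other codeword.


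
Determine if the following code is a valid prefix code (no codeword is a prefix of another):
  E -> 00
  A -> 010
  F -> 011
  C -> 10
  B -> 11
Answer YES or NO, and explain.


Checking each pair (does one codeword prefix another?):
  E='00' vs A='010': no prefix
  E='00' vs F='011': no prefix
  E='00' vs C='10': no prefix
  E='00' vs B='11': no prefix
  A='010' vs E='00': no prefix
  A='010' vs F='011': no prefix
  A='010' vs C='10': no prefix
  A='010' vs B='11': no prefix
  F='011' vs E='00': no prefix
  F='011' vs A='010': no prefix
  F='011' vs C='10': no prefix
  F='011' vs B='11': no prefix
  C='10' vs E='00': no prefix
  C='10' vs A='010': no prefix
  C='10' vs F='011': no prefix
  C='10' vs B='11': no prefix
  B='11' vs E='00': no prefix
  B='11' vs A='010': no prefix
  B='11' vs F='011': no prefix
  B='11' vs C='10': no prefix
No violation found over all pairs.

YES -- this is a valid prefix code. No codeword is a prefix of any other codeword.


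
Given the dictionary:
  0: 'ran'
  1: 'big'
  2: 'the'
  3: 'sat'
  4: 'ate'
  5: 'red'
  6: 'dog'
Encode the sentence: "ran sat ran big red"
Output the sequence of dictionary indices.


Look up each word in the dictionary:
  'ran' -> 0
  'sat' -> 3
  'ran' -> 0
  'big' -> 1
  'red' -> 5

Encoded: [0, 3, 0, 1, 5]


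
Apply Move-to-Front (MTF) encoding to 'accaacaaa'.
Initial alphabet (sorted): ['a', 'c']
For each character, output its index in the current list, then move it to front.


MTF encoding:
'a': index 0 in ['a', 'c'] -> ['a', 'c']
'c': index 1 in ['a', 'c'] -> ['c', 'a']
'c': index 0 in ['c', 'a'] -> ['c', 'a']
'a': index 1 in ['c', 'a'] -> ['a', 'c']
'a': index 0 in ['a', 'c'] -> ['a', 'c']
'c': index 1 in ['a', 'c'] -> ['c', 'a']
'a': index 1 in ['c', 'a'] -> ['a', 'c']
'a': index 0 in ['a', 'c'] -> ['a', 'c']
'a': index 0 in ['a', 'c'] -> ['a', 'c']


Output: [0, 1, 0, 1, 0, 1, 1, 0, 0]


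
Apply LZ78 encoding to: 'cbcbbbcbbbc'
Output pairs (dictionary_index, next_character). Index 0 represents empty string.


LZ78 encoding steps:
Dictionary: {0: ''}
Step 1: w='' (idx 0), next='c' -> output (0, 'c'), add 'c' as idx 1
Step 2: w='' (idx 0), next='b' -> output (0, 'b'), add 'b' as idx 2
Step 3: w='c' (idx 1), next='b' -> output (1, 'b'), add 'cb' as idx 3
Step 4: w='b' (idx 2), next='b' -> output (2, 'b'), add 'bb' as idx 4
Step 5: w='cb' (idx 3), next='b' -> output (3, 'b'), add 'cbb' as idx 5
Step 6: w='b' (idx 2), next='c' -> output (2, 'c'), add 'bc' as idx 6


Encoded: [(0, 'c'), (0, 'b'), (1, 'b'), (2, 'b'), (3, 'b'), (2, 'c')]


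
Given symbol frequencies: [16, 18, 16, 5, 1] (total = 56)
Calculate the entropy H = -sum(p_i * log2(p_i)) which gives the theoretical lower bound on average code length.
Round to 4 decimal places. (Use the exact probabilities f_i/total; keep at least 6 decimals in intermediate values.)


Per-symbol terms -p_i * log2(p_i) with p_i = f_i/56:
  p = 16/56 = 0.285714: log2(p) = -1.807355, -p*log2(p) = 0.516387
  p = 18/56 = 0.321429: log2(p) = -1.637430, -p*log2(p) = 0.526317
  p = 16/56 = 0.285714: log2(p) = -1.807355, -p*log2(p) = 0.516387
  p = 5/56 = 0.089286: log2(p) = -3.485427, -p*log2(p) = 0.311199
  p = 1/56 = 0.017857: log2(p) = -5.807355, -p*log2(p) = 0.103703
H = 0.516387 + 0.526317 + 0.516387 + 0.311199 + 0.103703 = 1.973993

H = 1.974 bits/symbol


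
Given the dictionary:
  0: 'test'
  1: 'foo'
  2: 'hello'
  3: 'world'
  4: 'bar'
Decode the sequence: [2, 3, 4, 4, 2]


Look up each index in the dictionary:
  2 -> 'hello'
  3 -> 'world'
  4 -> 'bar'
  4 -> 'bar'
  2 -> 'hello'

Decoded: "hello world bar bar hello"


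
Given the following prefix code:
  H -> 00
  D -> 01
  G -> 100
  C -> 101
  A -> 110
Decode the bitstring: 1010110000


Decoding step by step:
Bits 101 -> C
Bits 01 -> D
Bits 100 -> G
Bits 00 -> H


Decoded message: CDGH


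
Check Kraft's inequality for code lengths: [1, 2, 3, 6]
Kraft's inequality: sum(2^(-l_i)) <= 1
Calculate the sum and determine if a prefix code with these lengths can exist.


Sum = 2^(-1) + 2^(-2) + 2^(-3) + 2^(-6)
    = 0.5 + 0.25 + 0.125 + 0.015625
    = 57/64 = 0.890625
Since 0.890625 <= 1, Kraft's inequality IS satisfied.
A prefix code with these lengths CAN exist.

Kraft sum = 0.890625. Satisfied.


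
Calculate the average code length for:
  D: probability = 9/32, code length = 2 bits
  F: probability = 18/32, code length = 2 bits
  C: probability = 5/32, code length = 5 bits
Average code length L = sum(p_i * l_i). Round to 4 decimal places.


Weighted contributions p_i * l_i:
  D: (9/32) * 2 = 18/32
  F: (18/32) * 2 = 36/32
  C: (5/32) * 5 = 25/32
Sum = (18 + 36 + 25)/32 = 79/32

L = 79/32 = 2.4688 bits/symbol
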